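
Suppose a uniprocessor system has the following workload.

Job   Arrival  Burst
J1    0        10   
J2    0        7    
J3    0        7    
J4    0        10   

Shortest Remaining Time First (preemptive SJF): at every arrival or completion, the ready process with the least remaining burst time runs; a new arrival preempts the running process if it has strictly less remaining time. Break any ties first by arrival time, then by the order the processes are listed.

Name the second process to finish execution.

Timeline: | J2 0-7 | J3 7-14 | J1 14-24 | J4 24-34 |
Completion: J1=24  J2=7  J3=14  J4=34
Finish order: J2 → J3 → J1 → J4

J3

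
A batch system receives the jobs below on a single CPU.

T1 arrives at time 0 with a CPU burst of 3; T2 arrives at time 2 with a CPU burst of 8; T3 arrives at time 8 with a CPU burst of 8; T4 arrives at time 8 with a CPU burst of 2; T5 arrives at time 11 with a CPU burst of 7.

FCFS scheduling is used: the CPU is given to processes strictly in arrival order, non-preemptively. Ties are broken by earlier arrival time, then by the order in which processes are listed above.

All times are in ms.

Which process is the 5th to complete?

T5

Gantt: | T1 0-3 | T2 3-11 | T3 11-19 | T4 19-21 | T5 21-28 |
Completion: T1=3  T2=11  T3=19  T4=21  T5=28
Finish order: T1 → T2 → T3 → T4 → T5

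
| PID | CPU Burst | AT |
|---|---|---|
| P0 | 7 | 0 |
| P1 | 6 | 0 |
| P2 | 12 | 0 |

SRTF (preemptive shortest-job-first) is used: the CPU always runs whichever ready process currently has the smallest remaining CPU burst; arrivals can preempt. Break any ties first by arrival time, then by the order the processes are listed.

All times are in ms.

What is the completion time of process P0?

Timeline: | P1 0-6 | P0 6-13 | P2 13-25 |
Completion: P0=13  P1=6  P2=25
Turnaround (C−A): P0=13  P1=6  P2=25

13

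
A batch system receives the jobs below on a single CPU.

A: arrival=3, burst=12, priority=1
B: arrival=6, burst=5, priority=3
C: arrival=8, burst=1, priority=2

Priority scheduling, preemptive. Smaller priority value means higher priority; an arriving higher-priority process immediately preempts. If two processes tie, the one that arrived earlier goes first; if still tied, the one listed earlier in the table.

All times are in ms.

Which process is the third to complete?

Gantt: | idle 0-3 | A 3-15 | C 15-16 | B 16-21 |
Completion: A=15  B=21  C=16
Finish order: A → C → B

B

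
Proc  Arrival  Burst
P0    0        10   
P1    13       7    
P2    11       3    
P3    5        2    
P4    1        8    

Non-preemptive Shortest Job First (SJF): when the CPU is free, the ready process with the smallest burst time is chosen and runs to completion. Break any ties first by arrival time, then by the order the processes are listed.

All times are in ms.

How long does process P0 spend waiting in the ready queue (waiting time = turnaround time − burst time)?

0

Timeline: | P0 0-10 | P3 10-12 | P2 12-15 | P1 15-22 | P4 22-30 |
Completion: P0=10  P1=22  P2=15  P3=12  P4=30
Waiting(P0) = turnaround − burst = 10 − 10 = 0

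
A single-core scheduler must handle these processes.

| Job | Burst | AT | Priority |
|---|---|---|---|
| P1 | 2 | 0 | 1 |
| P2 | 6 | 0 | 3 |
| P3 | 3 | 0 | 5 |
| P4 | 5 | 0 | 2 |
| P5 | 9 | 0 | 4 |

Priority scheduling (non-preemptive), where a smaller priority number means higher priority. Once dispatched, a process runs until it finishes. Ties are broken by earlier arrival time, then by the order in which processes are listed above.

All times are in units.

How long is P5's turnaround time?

Timeline: | P1 0-2 | P4 2-7 | P2 7-13 | P5 13-22 | P3 22-25 |
Completion: P1=2  P2=13  P3=25  P4=7  P5=22
Turnaround (C−A): P1=2  P2=13  P3=25  P4=7  P5=22
Turnaround(P5) = completion − arrival = 22 − 0 = 22

22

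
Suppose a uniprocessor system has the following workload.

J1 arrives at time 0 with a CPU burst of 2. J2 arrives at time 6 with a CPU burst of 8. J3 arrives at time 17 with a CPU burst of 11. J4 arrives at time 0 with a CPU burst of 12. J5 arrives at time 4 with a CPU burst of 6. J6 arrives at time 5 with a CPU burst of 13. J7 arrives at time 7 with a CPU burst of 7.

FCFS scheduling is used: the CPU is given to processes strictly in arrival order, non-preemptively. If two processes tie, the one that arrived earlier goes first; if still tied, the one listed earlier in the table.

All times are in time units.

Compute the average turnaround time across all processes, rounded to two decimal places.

25.43

Gantt: | J1 0-2 | J4 2-14 | J5 14-20 | J6 20-33 | J2 33-41 | J7 41-48 | J3 48-59 |
Completion: J1=2  J2=41  J3=59  J4=14  J5=20  J6=33  J7=48
Turnaround times: J1=2, J2=35, J3=42, J4=14, J5=16, J6=28, J7=41
Average turnaround = (2+35+42+14+16+28+41) / 7 = 178/7 = 25.43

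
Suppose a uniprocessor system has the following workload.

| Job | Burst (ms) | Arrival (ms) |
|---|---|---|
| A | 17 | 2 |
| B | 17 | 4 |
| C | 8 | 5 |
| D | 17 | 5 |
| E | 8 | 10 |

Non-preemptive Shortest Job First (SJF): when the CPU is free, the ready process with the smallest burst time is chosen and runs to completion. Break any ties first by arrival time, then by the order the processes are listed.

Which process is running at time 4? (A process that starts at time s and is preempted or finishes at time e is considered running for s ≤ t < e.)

Gantt: | idle 0-2 | A 2-19 | C 19-27 | E 27-35 | B 35-52 | D 52-69 |
Completion: A=19  B=52  C=27  D=69  E=35

A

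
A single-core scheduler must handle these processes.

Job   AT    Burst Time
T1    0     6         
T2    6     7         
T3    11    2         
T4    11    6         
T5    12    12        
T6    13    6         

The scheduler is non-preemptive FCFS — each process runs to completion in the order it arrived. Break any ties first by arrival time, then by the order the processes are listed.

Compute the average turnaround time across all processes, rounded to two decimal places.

Schedule: | T1 0-6 | T2 6-13 | T3 13-15 | T4 15-21 | T5 21-33 | T6 33-39 |
Completion: T1=6  T2=13  T3=15  T4=21  T5=33  T6=39
Turnaround times: T1=6, T2=7, T3=4, T4=10, T5=21, T6=26
Average turnaround = (6+7+4+10+21+26) / 6 = 74/6 = 12.33

12.33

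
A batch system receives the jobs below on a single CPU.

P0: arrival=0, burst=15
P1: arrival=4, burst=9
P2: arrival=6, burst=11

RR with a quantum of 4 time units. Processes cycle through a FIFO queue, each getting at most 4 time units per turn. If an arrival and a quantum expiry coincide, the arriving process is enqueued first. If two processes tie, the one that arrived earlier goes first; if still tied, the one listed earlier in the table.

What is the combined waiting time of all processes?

51

Gantt: | P0 0-4 | P1 4-8 | P0 8-12 | P2 12-16 | P1 16-20 | P0 20-24 | P2 24-28 | P1 28-29 | P0 29-32 | P2 32-35 |
Completion: P0=32  P1=29  P2=35
Turnaround (C−A): P0=32  P1=25  P2=29
Waiting = turnaround − burst: P0=17, P1=16, P2=18
Total waiting = 17 + 16 + 18 = 51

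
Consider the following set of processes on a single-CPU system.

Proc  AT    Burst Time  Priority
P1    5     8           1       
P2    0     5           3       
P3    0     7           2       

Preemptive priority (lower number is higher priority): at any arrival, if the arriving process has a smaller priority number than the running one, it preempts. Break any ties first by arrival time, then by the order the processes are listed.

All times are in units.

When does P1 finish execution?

Gantt: | P3 0-5 | P1 5-13 | P3 13-15 | P2 15-20 |
Completion: P1=13  P2=20  P3=15
Turnaround (C−A): P1=8  P2=20  P3=15

13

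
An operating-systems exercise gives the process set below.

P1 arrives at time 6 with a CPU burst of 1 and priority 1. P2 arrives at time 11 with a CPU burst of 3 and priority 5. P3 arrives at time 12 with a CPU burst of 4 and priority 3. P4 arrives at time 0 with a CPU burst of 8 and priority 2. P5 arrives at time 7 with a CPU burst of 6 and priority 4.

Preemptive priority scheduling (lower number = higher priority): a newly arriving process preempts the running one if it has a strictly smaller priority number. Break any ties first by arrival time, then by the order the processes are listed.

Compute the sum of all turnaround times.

Gantt: | P4 0-6 | P1 6-7 | P4 7-9 | P5 9-12 | P3 12-16 | P5 16-19 | P2 19-22 |
Completion: P1=7  P2=22  P3=16  P4=9  P5=19
Turnaround (C−A): P1=1  P2=11  P3=4  P4=9  P5=12
Turnaround = completion − arrival: P1=1, P2=11, P3=4, P4=9, P5=12
Total turnaround = 1 + 11 + 4 + 9 + 12 = 37

37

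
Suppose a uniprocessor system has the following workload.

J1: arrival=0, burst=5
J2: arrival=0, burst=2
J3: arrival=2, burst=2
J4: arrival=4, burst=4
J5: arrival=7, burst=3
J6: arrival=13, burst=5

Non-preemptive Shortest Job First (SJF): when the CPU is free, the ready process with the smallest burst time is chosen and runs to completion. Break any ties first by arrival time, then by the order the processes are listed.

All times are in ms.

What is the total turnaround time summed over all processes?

36

Schedule: | J2 0-2 | J3 2-4 | J4 4-8 | J5 8-11 | J1 11-16 | J6 16-21 |
Completion: J1=16  J2=2  J3=4  J4=8  J5=11  J6=21
Turnaround (C−A): J1=16  J2=2  J3=2  J4=4  J5=4  J6=8
Turnaround = completion − arrival: J1=16, J2=2, J3=2, J4=4, J5=4, J6=8
Total turnaround = 16 + 2 + 2 + 4 + 4 + 8 = 36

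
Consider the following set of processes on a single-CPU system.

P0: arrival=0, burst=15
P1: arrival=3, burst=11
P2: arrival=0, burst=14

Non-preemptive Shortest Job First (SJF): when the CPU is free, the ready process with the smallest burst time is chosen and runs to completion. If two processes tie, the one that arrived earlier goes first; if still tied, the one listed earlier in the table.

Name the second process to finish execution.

P1

Gantt: | P2 0-14 | P1 14-25 | P0 25-40 |
Completion: P0=40  P1=25  P2=14
Turnaround (C−A): P0=40  P1=22  P2=14
Finish order: P2 → P1 → P0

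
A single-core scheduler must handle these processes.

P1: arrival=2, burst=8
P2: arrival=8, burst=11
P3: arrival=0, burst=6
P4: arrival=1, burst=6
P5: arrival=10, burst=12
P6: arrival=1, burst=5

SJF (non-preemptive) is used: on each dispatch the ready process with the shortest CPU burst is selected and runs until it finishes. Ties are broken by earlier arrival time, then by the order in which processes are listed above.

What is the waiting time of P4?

10

Timeline: | P3 0-6 | P6 6-11 | P4 11-17 | P1 17-25 | P2 25-36 | P5 36-48 |
Completion: P1=25  P2=36  P3=6  P4=17  P5=48  P6=11
Waiting(P4) = turnaround − burst = 16 − 6 = 10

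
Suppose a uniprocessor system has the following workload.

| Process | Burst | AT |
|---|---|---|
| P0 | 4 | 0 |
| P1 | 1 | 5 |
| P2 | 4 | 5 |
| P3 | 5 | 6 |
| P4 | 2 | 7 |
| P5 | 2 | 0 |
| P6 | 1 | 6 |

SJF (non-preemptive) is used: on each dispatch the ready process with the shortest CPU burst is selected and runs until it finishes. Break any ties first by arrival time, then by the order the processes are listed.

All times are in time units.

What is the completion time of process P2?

14

Timeline: | P5 0-2 | P0 2-6 | P1 6-7 | P6 7-8 | P4 8-10 | P2 10-14 | P3 14-19 |
Completion: P0=6  P1=7  P2=14  P3=19  P4=10  P5=2  P6=8
Turnaround (C−A): P0=6  P1=2  P2=9  P3=13  P4=3  P5=2  P6=2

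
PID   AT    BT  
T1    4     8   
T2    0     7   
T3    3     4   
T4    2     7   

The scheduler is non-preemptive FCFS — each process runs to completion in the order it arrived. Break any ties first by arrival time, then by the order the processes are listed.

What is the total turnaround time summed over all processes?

56

Schedule: | T2 0-7 | T4 7-14 | T3 14-18 | T1 18-26 |
Completion: T1=26  T2=7  T3=18  T4=14
Turnaround = completion − arrival: T1=22, T2=7, T3=15, T4=12
Total turnaround = 22 + 7 + 15 + 12 = 56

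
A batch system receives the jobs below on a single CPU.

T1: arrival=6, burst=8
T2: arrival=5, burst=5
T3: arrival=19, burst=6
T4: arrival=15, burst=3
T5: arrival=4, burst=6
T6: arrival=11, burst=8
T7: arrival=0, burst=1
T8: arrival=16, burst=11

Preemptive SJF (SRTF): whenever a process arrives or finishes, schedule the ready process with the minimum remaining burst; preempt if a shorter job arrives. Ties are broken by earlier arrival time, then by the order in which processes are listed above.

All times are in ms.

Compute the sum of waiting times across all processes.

Schedule: | T7 0-1 | idle 1-4 | T5 4-10 | T2 10-15 | T4 15-18 | T1 18-19 | T3 19-25 | T1 25-32 | T6 32-40 | T8 40-51 |
Completion: T1=32  T2=15  T3=25  T4=18  T5=10  T6=40  T7=1  T8=51
Waiting = turnaround − burst: T1=18, T2=5, T3=0, T4=0, T5=0, T6=21, T7=0, T8=24
Total waiting = 18 + 5 + 0 + 0 + 0 + 21 + 0 + 24 = 68

68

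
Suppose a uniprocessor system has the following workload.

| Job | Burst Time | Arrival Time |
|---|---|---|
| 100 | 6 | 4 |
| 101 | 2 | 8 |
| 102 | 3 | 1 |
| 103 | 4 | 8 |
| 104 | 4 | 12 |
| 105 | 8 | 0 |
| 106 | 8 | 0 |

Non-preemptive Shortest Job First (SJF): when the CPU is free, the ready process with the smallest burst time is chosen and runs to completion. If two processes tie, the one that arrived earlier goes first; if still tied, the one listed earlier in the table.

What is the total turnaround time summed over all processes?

98

Gantt: | 105 0-8 | 101 8-10 | 102 10-13 | 103 13-17 | 104 17-21 | 100 21-27 | 106 27-35 |
Completion: 100=27  101=10  102=13  103=17  104=21  105=8  106=35
Turnaround = completion − arrival: 100=23, 101=2, 102=12, 103=9, 104=9, 105=8, 106=35
Total turnaround = 23 + 2 + 12 + 9 + 9 + 8 + 35 = 98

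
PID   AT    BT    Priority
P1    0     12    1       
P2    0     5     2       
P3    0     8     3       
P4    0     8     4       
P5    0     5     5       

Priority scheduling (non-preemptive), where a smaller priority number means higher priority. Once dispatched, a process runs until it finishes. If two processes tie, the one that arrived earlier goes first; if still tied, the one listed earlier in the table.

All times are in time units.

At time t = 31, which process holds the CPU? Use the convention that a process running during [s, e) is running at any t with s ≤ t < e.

Gantt: | P1 0-12 | P2 12-17 | P3 17-25 | P4 25-33 | P5 33-38 |
Completion: P1=12  P2=17  P3=25  P4=33  P5=38
Turnaround (C−A): P1=12  P2=17  P3=25  P4=33  P5=38

P4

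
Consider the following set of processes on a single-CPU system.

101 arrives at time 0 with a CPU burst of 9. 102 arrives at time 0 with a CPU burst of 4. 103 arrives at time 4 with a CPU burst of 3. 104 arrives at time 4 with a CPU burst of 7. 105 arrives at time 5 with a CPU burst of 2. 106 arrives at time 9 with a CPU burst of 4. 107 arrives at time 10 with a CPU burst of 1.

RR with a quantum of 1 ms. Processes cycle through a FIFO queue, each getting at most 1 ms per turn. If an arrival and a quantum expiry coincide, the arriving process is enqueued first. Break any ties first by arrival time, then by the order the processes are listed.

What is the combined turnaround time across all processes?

115

Schedule: | 101 0-1 | 102 1-2 | 101 2-3 | 102 3-4 | 101 4-5 | 103 5-6 | 104 6-7 | 102 7-8 | 105 8-9 | 101 9-10 | 103 10-11 | 104 11-12 | 102 12-13 | 106 13-14 | 105 14-15 | 107 15-16 | 101 16-17 | 103 17-18 | 104 18-19 | 106 19-20 | 101 20-21 | 104 21-22 | 106 22-23 | 101 23-24 | 104 24-25 | 106 25-26 | 101 26-27 | 104 27-28 | 101 28-29 | 104 29-30 |
Completion: 101=29  102=13  103=18  104=30  105=15  106=26  107=16
Turnaround (C−A): 101=29  102=13  103=14  104=26  105=10  106=17  107=6
Turnaround = completion − arrival: 101=29, 102=13, 103=14, 104=26, 105=10, 106=17, 107=6
Total turnaround = 29 + 13 + 14 + 26 + 10 + 17 + 6 = 115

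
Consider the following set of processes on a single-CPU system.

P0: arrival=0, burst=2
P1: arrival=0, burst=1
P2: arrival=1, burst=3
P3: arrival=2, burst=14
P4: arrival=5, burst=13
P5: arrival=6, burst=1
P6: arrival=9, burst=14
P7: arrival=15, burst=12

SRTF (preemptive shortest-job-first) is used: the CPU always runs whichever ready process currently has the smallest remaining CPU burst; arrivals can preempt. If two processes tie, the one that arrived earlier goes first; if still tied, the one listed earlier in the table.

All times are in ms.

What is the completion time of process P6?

Gantt: | P1 0-1 | P0 1-3 | P2 3-6 | P5 6-7 | P4 7-20 | P7 20-32 | P3 32-46 | P6 46-60 |
Completion: P0=3  P1=1  P2=6  P3=46  P4=20  P5=7  P6=60  P7=32

60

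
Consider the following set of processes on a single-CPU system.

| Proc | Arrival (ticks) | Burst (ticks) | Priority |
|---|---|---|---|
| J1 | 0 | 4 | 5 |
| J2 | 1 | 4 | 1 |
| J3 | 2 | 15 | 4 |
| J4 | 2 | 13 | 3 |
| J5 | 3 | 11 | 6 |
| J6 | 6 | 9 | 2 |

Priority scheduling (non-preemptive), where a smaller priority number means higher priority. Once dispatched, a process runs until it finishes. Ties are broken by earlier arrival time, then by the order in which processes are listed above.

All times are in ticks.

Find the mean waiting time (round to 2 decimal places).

15.00

Schedule: | J1 0-4 | J2 4-8 | J6 8-17 | J4 17-30 | J3 30-45 | J5 45-56 |
Completion: J1=4  J2=8  J3=45  J4=30  J5=56  J6=17
Turnaround (C−A): J1=4  J2=7  J3=43  J4=28  J5=53  J6=11
Waiting times: J1=0, J2=3, J3=28, J4=15, J5=42, J6=2
Average waiting = (0+3+28+15+42+2) / 6 = 90/6 = 15.00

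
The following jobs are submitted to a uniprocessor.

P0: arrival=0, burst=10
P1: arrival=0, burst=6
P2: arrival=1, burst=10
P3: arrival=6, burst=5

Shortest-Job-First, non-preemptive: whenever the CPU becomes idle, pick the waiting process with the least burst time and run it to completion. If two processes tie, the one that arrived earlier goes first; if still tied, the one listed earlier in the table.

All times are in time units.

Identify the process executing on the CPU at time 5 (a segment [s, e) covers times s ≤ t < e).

P1

Gantt: | P1 0-6 | P3 6-11 | P0 11-21 | P2 21-31 |
Completion: P0=21  P1=6  P2=31  P3=11
Turnaround (C−A): P0=21  P1=6  P2=30  P3=5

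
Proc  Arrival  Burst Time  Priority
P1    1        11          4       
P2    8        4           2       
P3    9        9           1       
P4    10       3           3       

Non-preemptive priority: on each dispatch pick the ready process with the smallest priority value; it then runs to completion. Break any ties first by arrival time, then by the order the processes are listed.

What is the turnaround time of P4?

18

Schedule: | idle 0-1 | P1 1-12 | P3 12-21 | P2 21-25 | P4 25-28 |
Completion: P1=12  P2=25  P3=21  P4=28
Turnaround (C−A): P1=11  P2=17  P3=12  P4=18
Turnaround(P4) = completion − arrival = 28 − 10 = 18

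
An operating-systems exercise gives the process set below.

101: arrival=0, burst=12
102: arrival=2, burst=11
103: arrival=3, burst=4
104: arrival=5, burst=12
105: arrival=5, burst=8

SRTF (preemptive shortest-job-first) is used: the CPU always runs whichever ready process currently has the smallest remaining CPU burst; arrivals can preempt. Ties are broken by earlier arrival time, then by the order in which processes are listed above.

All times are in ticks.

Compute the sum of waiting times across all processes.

Schedule: | 101 0-3 | 103 3-7 | 105 7-15 | 101 15-24 | 102 24-35 | 104 35-47 |
Completion: 101=24  102=35  103=7  104=47  105=15
Waiting = turnaround − burst: 101=12, 102=22, 103=0, 104=30, 105=2
Total waiting = 12 + 22 + 0 + 30 + 2 = 66

66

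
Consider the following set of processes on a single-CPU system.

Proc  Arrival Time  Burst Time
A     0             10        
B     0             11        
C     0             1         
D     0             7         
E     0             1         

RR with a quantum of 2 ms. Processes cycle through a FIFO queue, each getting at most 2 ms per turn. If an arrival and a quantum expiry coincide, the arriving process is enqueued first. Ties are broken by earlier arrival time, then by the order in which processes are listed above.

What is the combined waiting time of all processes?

Timeline: | A 0-2 | B 2-4 | C 4-5 | D 5-7 | E 7-8 | A 8-10 | B 10-12 | D 12-14 | A 14-16 | B 16-18 | D 18-20 | A 20-22 | B 22-24 | D 24-25 | A 25-27 | B 27-30 |
Completion: A=27  B=30  C=5  D=25  E=8
Waiting = turnaround − burst: A=17, B=19, C=4, D=18, E=7
Total waiting = 17 + 19 + 4 + 18 + 7 = 65

65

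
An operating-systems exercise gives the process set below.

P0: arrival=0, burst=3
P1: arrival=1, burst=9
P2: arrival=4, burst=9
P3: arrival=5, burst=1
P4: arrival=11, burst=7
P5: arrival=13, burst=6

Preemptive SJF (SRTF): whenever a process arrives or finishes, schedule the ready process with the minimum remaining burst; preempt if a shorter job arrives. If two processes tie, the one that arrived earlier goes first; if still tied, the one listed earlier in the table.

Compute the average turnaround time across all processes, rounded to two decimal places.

11.33

Gantt: | P0 0-3 | P1 3-5 | P3 5-6 | P1 6-13 | P5 13-19 | P4 19-26 | P2 26-35 |
Completion: P0=3  P1=13  P2=35  P3=6  P4=26  P5=19
Turnaround times: P0=3, P1=12, P2=31, P3=1, P4=15, P5=6
Average turnaround = (3+12+31+1+15+6) / 6 = 68/6 = 11.33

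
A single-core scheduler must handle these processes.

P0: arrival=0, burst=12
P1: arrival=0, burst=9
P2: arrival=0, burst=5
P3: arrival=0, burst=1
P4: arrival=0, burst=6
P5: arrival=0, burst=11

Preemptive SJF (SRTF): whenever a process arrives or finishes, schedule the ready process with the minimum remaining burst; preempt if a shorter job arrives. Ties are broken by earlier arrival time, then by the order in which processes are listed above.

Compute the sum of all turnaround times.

Gantt: | P3 0-1 | P2 1-6 | P4 6-12 | P1 12-21 | P5 21-32 | P0 32-44 |
Completion: P0=44  P1=21  P2=6  P3=1  P4=12  P5=32
Turnaround = completion − arrival: P0=44, P1=21, P2=6, P3=1, P4=12, P5=32
Total turnaround = 44 + 21 + 6 + 1 + 12 + 32 = 116

116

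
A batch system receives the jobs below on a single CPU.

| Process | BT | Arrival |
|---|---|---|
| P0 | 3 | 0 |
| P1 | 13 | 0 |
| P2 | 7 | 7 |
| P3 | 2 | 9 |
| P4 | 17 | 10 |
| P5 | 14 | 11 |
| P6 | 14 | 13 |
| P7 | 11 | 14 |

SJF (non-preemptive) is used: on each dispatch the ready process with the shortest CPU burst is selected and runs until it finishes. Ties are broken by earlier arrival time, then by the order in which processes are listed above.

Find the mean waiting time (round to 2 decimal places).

18.50

Gantt: | P0 0-3 | P1 3-16 | P3 16-18 | P2 18-25 | P7 25-36 | P5 36-50 | P6 50-64 | P4 64-81 |
Completion: P0=3  P1=16  P2=25  P3=18  P4=81  P5=50  P6=64  P7=36
Turnaround (C−A): P0=3  P1=16  P2=18  P3=9  P4=71  P5=39  P6=51  P7=22
Waiting times: P0=0, P1=3, P2=11, P3=7, P4=54, P5=25, P6=37, P7=11
Average waiting = (0+3+11+7+54+25+37+11) / 8 = 148/8 = 18.50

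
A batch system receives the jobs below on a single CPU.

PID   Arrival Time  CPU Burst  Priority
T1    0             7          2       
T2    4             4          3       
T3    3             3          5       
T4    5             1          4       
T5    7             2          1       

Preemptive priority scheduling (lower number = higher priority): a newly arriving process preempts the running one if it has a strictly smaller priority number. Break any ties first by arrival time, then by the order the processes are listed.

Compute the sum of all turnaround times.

Schedule: | T1 0-7 | T5 7-9 | T2 9-13 | T4 13-14 | T3 14-17 |
Completion: T1=7  T2=13  T3=17  T4=14  T5=9
Turnaround = completion − arrival: T1=7, T2=9, T3=14, T4=9, T5=2
Total turnaround = 7 + 9 + 14 + 9 + 2 = 41

41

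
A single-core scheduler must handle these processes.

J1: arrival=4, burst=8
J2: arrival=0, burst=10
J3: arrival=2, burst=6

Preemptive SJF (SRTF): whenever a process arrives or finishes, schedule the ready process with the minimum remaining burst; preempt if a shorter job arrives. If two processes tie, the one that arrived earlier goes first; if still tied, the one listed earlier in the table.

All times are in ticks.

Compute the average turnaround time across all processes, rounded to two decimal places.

14.00

Gantt: | J2 0-2 | J3 2-8 | J2 8-16 | J1 16-24 |
Completion: J1=24  J2=16  J3=8
Turnaround times: J1=20, J2=16, J3=6
Average turnaround = (20+16+6) / 3 = 42/3 = 14.00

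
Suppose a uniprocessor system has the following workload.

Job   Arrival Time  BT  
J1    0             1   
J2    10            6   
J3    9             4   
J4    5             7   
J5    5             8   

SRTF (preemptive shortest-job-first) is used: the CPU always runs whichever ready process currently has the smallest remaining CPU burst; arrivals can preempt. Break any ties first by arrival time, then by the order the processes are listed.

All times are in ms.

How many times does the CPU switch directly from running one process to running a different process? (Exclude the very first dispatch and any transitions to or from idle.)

3

Timeline: | J1 0-1 | idle 1-5 | J4 5-12 | J3 12-16 | J2 16-22 | J5 22-30 |
Completion: J1=1  J2=22  J3=16  J4=12  J5=30
Turnaround (C−A): J1=1  J2=12  J3=7  J4=7  J5=25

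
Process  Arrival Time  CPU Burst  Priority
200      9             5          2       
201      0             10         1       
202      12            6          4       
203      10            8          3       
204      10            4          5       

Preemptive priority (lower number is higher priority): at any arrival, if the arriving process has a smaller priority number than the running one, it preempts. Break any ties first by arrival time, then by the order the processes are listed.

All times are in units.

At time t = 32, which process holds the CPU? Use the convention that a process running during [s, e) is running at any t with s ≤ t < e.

Schedule: | 201 0-10 | 200 10-15 | 203 15-23 | 202 23-29 | 204 29-33 |
Completion: 200=15  201=10  202=29  203=23  204=33

204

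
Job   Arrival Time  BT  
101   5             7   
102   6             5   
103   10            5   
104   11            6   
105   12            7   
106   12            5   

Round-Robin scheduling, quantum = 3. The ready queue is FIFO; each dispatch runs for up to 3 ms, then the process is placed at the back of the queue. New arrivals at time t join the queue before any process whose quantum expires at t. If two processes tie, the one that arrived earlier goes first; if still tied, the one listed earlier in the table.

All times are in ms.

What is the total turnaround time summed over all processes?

139

Gantt: | idle 0-5 | 101 5-8 | 102 8-11 | 101 11-14 | 103 14-17 | 104 17-20 | 102 20-22 | 105 22-25 | 106 25-28 | 101 28-29 | 103 29-31 | 104 31-34 | 105 34-37 | 106 37-39 | 105 39-40 |
Completion: 101=29  102=22  103=31  104=34  105=40  106=39
Turnaround (C−A): 101=24  102=16  103=21  104=23  105=28  106=27
Turnaround = completion − arrival: 101=24, 102=16, 103=21, 104=23, 105=28, 106=27
Total turnaround = 24 + 16 + 21 + 23 + 28 + 27 = 139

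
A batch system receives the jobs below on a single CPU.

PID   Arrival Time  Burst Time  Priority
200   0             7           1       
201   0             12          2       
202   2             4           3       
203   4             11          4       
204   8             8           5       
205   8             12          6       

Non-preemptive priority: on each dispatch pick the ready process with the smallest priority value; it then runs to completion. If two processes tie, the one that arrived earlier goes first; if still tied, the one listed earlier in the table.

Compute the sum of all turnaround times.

Gantt: | 200 0-7 | 201 7-19 | 202 19-23 | 203 23-34 | 204 34-42 | 205 42-54 |
Completion: 200=7  201=19  202=23  203=34  204=42  205=54
Turnaround = completion − arrival: 200=7, 201=19, 202=21, 203=30, 204=34, 205=46
Total turnaround = 7 + 19 + 21 + 30 + 34 + 46 = 157

157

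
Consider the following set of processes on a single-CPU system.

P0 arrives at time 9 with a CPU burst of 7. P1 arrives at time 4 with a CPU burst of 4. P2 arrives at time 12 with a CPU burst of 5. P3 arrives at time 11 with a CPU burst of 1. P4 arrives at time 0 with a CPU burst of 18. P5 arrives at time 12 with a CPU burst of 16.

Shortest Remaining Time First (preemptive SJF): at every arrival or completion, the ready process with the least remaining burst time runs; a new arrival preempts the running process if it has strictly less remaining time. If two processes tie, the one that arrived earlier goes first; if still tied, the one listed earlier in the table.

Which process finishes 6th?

P5

Gantt: | P4 0-4 | P1 4-8 | P4 8-9 | P0 9-11 | P3 11-12 | P0 12-17 | P2 17-22 | P4 22-35 | P5 35-51 |
Completion: P0=17  P1=8  P2=22  P3=12  P4=35  P5=51
Turnaround (C−A): P0=8  P1=4  P2=10  P3=1  P4=35  P5=39
Finish order: P1 → P3 → P0 → P2 → P4 → P5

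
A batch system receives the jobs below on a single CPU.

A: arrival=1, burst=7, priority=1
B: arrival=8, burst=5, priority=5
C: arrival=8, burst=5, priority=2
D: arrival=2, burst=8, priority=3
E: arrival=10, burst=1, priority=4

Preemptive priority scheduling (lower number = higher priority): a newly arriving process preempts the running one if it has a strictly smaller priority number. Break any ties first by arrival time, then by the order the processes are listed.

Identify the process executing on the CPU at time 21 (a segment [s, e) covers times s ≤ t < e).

E

Timeline: | idle 0-1 | A 1-8 | C 8-13 | D 13-21 | E 21-22 | B 22-27 |
Completion: A=8  B=27  C=13  D=21  E=22
Turnaround (C−A): A=7  B=19  C=5  D=19  E=12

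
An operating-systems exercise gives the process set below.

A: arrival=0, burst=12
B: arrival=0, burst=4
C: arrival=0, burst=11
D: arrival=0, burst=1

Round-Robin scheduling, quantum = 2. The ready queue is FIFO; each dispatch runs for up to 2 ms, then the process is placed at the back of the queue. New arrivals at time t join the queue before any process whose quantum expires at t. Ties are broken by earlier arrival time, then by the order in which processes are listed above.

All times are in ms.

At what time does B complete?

Gantt: | A 0-2 | B 2-4 | C 4-6 | D 6-7 | A 7-9 | B 9-11 | C 11-13 | A 13-15 | C 15-17 | A 17-19 | C 19-21 | A 21-23 | C 23-25 | A 25-27 | C 27-28 |
Completion: A=27  B=11  C=28  D=7
Turnaround (C−A): A=27  B=11  C=28  D=7

11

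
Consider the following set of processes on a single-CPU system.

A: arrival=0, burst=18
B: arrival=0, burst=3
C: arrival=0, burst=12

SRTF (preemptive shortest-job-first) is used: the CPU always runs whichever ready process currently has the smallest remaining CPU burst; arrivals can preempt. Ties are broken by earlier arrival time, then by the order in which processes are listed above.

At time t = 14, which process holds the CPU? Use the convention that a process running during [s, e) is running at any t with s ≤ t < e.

Timeline: | B 0-3 | C 3-15 | A 15-33 |
Completion: A=33  B=3  C=15
Turnaround (C−A): A=33  B=3  C=15

C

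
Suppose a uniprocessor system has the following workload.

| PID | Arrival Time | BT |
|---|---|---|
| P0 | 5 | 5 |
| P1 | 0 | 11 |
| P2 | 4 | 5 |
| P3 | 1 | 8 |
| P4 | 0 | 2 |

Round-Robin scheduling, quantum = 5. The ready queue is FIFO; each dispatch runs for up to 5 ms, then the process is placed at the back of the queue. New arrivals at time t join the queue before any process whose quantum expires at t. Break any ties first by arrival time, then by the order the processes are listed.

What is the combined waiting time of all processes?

66

Timeline: | P1 0-5 | P4 5-7 | P3 7-12 | P2 12-17 | P0 17-22 | P1 22-27 | P3 27-30 | P1 30-31 |
Completion: P0=22  P1=31  P2=17  P3=30  P4=7
Waiting = turnaround − burst: P0=12, P1=20, P2=8, P3=21, P4=5
Total waiting = 12 + 20 + 8 + 21 + 5 = 66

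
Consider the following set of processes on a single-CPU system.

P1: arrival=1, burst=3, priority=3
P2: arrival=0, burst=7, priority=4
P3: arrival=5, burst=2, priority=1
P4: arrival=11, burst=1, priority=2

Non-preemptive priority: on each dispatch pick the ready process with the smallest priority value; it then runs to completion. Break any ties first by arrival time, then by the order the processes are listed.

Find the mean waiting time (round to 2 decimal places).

2.75

Schedule: | P2 0-7 | P3 7-9 | P1 9-12 | P4 12-13 |
Completion: P1=12  P2=7  P3=9  P4=13
Turnaround (C−A): P1=11  P2=7  P3=4  P4=2
Waiting times: P1=8, P2=0, P3=2, P4=1
Average waiting = (8+0+2+1) / 4 = 11/4 = 2.75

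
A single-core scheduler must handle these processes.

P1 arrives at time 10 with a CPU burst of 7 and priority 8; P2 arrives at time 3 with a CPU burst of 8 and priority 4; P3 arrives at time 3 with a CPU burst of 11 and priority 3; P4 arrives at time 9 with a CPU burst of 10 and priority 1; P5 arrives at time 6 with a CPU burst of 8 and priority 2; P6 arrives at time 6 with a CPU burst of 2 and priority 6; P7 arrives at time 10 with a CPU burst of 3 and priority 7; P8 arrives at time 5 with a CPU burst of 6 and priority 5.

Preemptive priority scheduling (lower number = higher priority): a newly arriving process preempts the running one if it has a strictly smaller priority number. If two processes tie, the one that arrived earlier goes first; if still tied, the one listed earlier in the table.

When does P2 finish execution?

Gantt: | idle 0-3 | P3 3-6 | P5 6-9 | P4 9-19 | P5 19-24 | P3 24-32 | P2 32-40 | P8 40-46 | P6 46-48 | P7 48-51 | P1 51-58 |
Completion: P1=58  P2=40  P3=32  P4=19  P5=24  P6=48  P7=51  P8=46

40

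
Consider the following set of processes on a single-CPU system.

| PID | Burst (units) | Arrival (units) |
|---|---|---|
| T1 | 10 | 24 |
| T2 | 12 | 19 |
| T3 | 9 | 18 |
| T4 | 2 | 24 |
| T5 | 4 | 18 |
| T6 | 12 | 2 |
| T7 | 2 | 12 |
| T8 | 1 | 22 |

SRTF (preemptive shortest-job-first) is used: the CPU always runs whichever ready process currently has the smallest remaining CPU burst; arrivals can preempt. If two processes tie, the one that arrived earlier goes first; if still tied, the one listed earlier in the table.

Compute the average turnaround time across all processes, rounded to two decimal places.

Schedule: | idle 0-2 | T6 2-14 | T7 14-16 | idle 16-18 | T5 18-22 | T8 22-23 | T3 23-24 | T4 24-26 | T3 26-34 | T1 34-44 | T2 44-56 |
Completion: T1=44  T2=56  T3=34  T4=26  T5=22  T6=14  T7=16  T8=23
Turnaround (C−A): T1=20  T2=37  T3=16  T4=2  T5=4  T6=12  T7=4  T8=1
Turnaround times: T1=20, T2=37, T3=16, T4=2, T5=4, T6=12, T7=4, T8=1
Average turnaround = (20+37+16+2+4+12+4+1) / 8 = 96/8 = 12.00

12.00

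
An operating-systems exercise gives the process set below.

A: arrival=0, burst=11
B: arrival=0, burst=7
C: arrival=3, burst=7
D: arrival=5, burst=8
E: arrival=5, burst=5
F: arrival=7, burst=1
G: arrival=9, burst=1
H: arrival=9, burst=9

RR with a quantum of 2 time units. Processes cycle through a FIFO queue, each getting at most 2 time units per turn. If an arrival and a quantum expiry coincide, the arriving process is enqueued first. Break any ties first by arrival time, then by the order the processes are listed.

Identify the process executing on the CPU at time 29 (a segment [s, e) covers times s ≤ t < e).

A

Timeline: | A 0-2 | B 2-4 | A 4-6 | C 6-8 | B 8-10 | D 10-12 | E 12-14 | A 14-16 | F 16-17 | C 17-19 | G 19-20 | H 20-22 | B 22-24 | D 24-26 | E 26-28 | A 28-30 | C 30-32 | H 32-34 | B 34-35 | D 35-37 | E 37-38 | A 38-40 | C 40-41 | H 41-43 | D 43-45 | A 45-46 | H 46-49 |
Completion: A=46  B=35  C=41  D=45  E=38  F=17  G=20  H=49
Turnaround (C−A): A=46  B=35  C=38  D=40  E=33  F=10  G=11  H=40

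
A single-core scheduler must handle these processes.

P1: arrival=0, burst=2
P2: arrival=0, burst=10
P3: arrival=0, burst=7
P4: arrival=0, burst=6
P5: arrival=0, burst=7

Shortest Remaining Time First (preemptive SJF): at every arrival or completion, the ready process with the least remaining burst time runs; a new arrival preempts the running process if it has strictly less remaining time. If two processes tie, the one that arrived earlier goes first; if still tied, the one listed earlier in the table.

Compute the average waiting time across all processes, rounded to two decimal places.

Gantt: | P1 0-2 | P4 2-8 | P3 8-15 | P5 15-22 | P2 22-32 |
Completion: P1=2  P2=32  P3=15  P4=8  P5=22
Waiting times: P1=0, P2=22, P3=8, P4=2, P5=15
Average waiting = (0+22+8+2+15) / 5 = 47/5 = 9.40

9.40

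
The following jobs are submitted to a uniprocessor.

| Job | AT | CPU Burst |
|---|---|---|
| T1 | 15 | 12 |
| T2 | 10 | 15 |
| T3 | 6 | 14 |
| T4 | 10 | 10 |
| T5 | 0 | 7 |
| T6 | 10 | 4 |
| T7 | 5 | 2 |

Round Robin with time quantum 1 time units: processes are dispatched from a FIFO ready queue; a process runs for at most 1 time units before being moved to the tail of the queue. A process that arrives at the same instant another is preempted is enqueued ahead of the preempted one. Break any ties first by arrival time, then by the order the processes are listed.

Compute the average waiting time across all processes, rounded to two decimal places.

Timeline: | T5 0-5 | T7 5-6 | T5 6-7 | T3 7-8 | T7 8-9 | T5 9-10 | T3 10-11 | T2 11-12 | T4 12-13 | T6 13-14 | T3 14-15 | T2 15-16 | T4 16-17 | T6 17-18 | T1 18-19 | T3 19-20 | T2 20-21 | T4 21-22 | T6 22-23 | T1 23-24 | T3 24-25 | T2 25-26 | T4 26-27 | T6 27-28 | T1 28-29 | T3 29-30 | T2 30-31 | T4 31-32 | T1 32-33 | T3 33-34 | T2 34-35 | T4 35-36 | T1 36-37 | T3 37-38 | T2 38-39 | T4 39-40 | T1 40-41 | T3 41-42 | T2 42-43 | T4 43-44 | T1 44-45 | T3 45-46 | T2 46-47 | T4 47-48 | T1 48-49 | T3 49-50 | T2 50-51 | T4 51-52 | T1 52-53 | T3 53-54 | T2 54-55 | T1 55-56 | T3 56-57 | T2 57-58 | T1 58-59 | T3 59-60 | T2 60-61 | T1 61-62 | T2 62-64 |
Completion: T1=62  T2=64  T3=60  T4=52  T5=10  T6=28  T7=9
Waiting times: T1=35, T2=39, T3=40, T4=32, T5=3, T6=14, T7=2
Average waiting = (35+39+40+32+3+14+2) / 7 = 165/7 = 23.57

23.57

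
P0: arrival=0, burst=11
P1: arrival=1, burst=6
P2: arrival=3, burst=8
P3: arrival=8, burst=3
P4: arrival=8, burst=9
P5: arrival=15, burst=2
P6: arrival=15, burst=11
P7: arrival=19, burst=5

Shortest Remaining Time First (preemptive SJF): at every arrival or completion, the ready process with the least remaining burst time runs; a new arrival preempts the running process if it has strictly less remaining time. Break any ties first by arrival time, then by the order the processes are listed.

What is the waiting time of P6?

Schedule: | P0 0-1 | P1 1-7 | P2 7-8 | P3 8-11 | P2 11-15 | P5 15-17 | P2 17-20 | P7 20-25 | P4 25-34 | P0 34-44 | P6 44-55 |
Completion: P0=44  P1=7  P2=20  P3=11  P4=34  P5=17  P6=55  P7=25
Turnaround (C−A): P0=44  P1=6  P2=17  P3=3  P4=26  P5=2  P6=40  P7=6
Waiting(P6) = turnaround − burst = 40 − 11 = 29

29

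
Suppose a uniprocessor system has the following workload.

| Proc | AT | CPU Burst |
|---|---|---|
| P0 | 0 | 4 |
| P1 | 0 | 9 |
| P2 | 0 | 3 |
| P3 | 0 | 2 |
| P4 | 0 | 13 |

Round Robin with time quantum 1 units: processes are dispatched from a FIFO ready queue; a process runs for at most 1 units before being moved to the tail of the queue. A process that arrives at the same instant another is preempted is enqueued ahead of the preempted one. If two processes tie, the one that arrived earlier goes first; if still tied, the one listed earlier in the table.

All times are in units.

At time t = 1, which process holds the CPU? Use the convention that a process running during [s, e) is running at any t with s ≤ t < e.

P1

Timeline: | P0 0-1 | P1 1-2 | P2 2-3 | P3 3-4 | P4 4-5 | P0 5-6 | P1 6-7 | P2 7-8 | P3 8-9 | P4 9-10 | P0 10-11 | P1 11-12 | P2 12-13 | P4 13-14 | P0 14-15 | P1 15-16 | P4 16-17 | P1 17-18 | P4 18-19 | P1 19-20 | P4 20-21 | P1 21-22 | P4 22-23 | P1 23-24 | P4 24-25 | P1 25-26 | P4 26-31 |
Completion: P0=15  P1=26  P2=13  P3=9  P4=31
Turnaround (C−A): P0=15  P1=26  P2=13  P3=9  P4=31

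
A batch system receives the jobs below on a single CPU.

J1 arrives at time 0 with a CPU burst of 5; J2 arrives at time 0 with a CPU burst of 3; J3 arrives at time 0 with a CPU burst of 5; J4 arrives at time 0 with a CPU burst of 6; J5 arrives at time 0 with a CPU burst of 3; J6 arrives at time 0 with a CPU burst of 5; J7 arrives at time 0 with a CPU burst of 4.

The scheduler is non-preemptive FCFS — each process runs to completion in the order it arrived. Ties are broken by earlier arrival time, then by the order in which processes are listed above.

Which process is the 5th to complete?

J5

Schedule: | J1 0-5 | J2 5-8 | J3 8-13 | J4 13-19 | J5 19-22 | J6 22-27 | J7 27-31 |
Completion: J1=5  J2=8  J3=13  J4=19  J5=22  J6=27  J7=31
Finish order: J1 → J2 → J3 → J4 → J5 → J6 → J7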